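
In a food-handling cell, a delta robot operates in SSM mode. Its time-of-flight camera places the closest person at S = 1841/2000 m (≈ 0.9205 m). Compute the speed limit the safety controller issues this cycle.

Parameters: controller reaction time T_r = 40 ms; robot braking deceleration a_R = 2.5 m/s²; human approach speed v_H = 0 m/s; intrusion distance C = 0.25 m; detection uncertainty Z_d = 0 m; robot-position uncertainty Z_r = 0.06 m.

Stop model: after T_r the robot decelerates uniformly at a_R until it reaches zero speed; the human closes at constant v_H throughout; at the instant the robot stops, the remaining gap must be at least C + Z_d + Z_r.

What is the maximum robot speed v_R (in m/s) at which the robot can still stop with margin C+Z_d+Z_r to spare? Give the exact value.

collect terms ⇒ (1/5)·v_R² + (1/25)·v_R + (-1221/2000) = 0
  disc = (1/25)² − 4·(1/5)·(-1221/2000) = 49/100 ; √disc = 7/10
  v_R = (−(1/25) + 7/10) / (2·(1/5)) = 33/20 m/s
check:
T_s = v_R/a_R = (33/20)/(5/2) = 0.6600 s
robot in T_r: 1.6500·0.0400 = 0.0660 m
braking distance = 1.6500²/(2·2.5000) = 0.5445 m
human closes 0.0000·0.7000 = 0.0000 m
C+Z_d+Z_r = 0.2500+0.0000+0.0600 = 0.3100 m
sum ≈ 0.0660+0.5445+0.0000+0.3100 ≈ 0.9205 m = S ✓

v_R_max = 33/20 m/s = 1.6500 m/s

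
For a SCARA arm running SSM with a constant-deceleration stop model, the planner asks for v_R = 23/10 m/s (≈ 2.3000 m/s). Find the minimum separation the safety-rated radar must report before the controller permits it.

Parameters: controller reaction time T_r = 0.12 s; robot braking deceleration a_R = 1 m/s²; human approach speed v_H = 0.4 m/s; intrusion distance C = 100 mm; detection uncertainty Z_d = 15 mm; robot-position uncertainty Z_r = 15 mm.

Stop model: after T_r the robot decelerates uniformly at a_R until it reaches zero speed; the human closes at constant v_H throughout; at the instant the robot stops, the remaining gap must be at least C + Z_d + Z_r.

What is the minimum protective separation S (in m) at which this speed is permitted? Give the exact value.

braking lasts T_s = (23/10)/1 = 2.3000 s
reaction-phase robot travel = 2.3000·0.1200 = 0.2760 m
braking distance = 2.3000²/(2·1.0000) = 2.6450 m
person approaches 0.4000·(0.1200+2.3000) = 0.9680 m
margins: 0.1000+0.0150+0.0150 = 0.1300 m
S_min ≈ 0.2760+2.6450+0.9680+0.1300  ⇒  S_min = 4019/1000 m

S_min = 4019/1000 m = 4.0190 m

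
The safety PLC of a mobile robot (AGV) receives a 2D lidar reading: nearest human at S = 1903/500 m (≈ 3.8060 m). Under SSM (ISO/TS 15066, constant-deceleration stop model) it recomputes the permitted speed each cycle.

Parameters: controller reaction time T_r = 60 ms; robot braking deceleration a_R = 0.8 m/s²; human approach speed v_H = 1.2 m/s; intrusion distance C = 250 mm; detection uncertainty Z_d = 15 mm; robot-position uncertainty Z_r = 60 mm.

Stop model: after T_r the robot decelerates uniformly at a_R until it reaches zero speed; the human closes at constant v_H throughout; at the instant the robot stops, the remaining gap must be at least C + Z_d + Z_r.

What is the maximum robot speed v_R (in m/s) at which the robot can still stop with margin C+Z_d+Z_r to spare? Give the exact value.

v_R_max = 7/5 m/s = 1.4000 m/s

quadratic (5/8)·v² + (39/25)·v + (-3409/1000) = 0
  disc = (39/25)² − 4·(5/8)·(-3409/1000) = 109561/10000 ; √disc = 331/100
  v_R = (−(39/25) + 331/100) / (2·(5/8)) = 7/5 m/s
check:
stop time T_s = (7/5)/(4/5) = 1.7500 s
robot in T_r: 1.4000·0.0600 = 0.0840 m
robot under decel: 1.4000²/(2·0.8000) = 1.2250 m
human over T_r+T_s: 1.2000·(0.0600+1.7500) = 2.1720 m
C+Z_d+Z_r = 0.2500+0.0150+0.0600 = 0.3250 m
sum ≈ 0.0840+1.2250+2.1720+0.3250 ≈ 3.8060 m = S ✓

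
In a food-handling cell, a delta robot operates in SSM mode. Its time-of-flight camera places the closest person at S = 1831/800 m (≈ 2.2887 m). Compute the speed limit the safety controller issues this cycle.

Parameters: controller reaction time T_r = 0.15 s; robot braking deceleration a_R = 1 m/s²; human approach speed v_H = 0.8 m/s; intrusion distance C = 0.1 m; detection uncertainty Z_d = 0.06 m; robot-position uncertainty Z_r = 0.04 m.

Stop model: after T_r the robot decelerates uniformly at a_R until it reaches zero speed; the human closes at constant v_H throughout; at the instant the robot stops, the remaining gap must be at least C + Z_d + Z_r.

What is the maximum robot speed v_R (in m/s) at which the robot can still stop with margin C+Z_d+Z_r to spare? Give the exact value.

v_R_max = 5/4 m/s = 1.2500 m/s

quadratic (1/2)·v² + (19/20)·v + (-63/32) = 0
  disc = (19/20)² − 4·(1/2)·(-63/32) = 121/25 ; √disc = 11/5
  v_R = (−(19/20) + 11/5) / (2·(1/2)) = 5/4 m/s
check:
T_s = v_R/a_R = (5/4)/1 = 1.2500 s
robot in T_r: 1.2500·0.1500 = 0.1875 m
robot under decel: 1.2500²/(2·1.0000) = 0.7812 m
human over T_r+T_s: 0.8000·(0.1500+1.2500) = 1.1200 m
margins: 0.1000+0.0600+0.0400 = 0.2000 m
sum ≈ 0.1875+0.7812+1.1200+0.2000 ≈ 2.2887 m = S ✓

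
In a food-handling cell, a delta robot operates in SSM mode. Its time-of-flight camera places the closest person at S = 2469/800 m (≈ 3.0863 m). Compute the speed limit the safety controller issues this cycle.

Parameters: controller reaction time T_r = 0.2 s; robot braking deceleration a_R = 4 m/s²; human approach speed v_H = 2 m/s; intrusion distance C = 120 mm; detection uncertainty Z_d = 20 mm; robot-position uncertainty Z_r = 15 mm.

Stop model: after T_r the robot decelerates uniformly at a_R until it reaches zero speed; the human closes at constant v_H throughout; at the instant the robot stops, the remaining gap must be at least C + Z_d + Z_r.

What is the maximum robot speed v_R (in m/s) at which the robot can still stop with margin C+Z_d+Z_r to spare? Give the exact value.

collect terms ⇒ (1/8)·v_R² + (7/10)·v_R + (-81/32) = 0
  disc = (7/10)² − 4·(1/8)·(-81/32) = 2809/1600 ; √disc = 53/40
  v_R = (−(7/10) + 53/40) / (2·(1/8)) = 5/2 m/s
check:
T_s = v_R/a_R = (5/2)/4 = 0.6250 s
robot covers v_R·T_r = 2.5000·0.2000 = 0.5000 m before braking
robot under decel: 2.5000²/(2·4.0000) = 0.7812 m
human over T_r+T_s: 2.0000·(0.2000+0.6250) = 1.6500 m
C+Z_d+Z_r = 0.1200+0.0200+0.0150 = 0.1550 m
sum ≈ 0.5000+0.7812+1.6500+0.1550 ≈ 3.0863 m = S ✓

v_R_max = 5/2 m/s = 2.5000 m/s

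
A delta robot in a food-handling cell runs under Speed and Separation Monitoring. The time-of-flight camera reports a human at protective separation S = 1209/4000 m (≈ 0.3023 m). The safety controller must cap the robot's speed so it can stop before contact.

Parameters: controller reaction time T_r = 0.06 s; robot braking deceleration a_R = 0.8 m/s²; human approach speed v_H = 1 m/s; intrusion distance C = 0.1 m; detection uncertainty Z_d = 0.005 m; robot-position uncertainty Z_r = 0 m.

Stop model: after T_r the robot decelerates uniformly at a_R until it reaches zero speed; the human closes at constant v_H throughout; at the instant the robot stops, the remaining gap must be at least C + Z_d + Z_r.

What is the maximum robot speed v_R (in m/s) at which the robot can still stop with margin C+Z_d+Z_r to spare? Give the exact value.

v_R_max = 1/10 m/s = 0.1000 m/s

at the boundary: (5/8)·v² + (131/100)·v + (-549/4000) = 0
  disc = (131/100)² − 4·(5/8)·(-549/4000) = 82369/40000 ; √disc = 287/200
  v_R = (−(131/100) + 287/200) / (2·(5/8)) = 1/10 m/s
check:
stop time T_s = (1/10)/(4/5) = 0.1250 s
robot covers v_R·T_r = 0.1000·0.0600 = 0.0060 m before braking
robot covers 0.1000·0.1250 − ½·0.8000·0.1250² = 0.0063 m while stopping
human over T_r+T_s: 1.0000·(0.0600+0.1250) = 0.1850 m
C+Z_d+Z_r = 0.1000+0.0050+0.0000 = 0.1050 m
sum ≈ 0.0060+0.0063+0.1850+0.1050 ≈ 0.3023 m = S ✓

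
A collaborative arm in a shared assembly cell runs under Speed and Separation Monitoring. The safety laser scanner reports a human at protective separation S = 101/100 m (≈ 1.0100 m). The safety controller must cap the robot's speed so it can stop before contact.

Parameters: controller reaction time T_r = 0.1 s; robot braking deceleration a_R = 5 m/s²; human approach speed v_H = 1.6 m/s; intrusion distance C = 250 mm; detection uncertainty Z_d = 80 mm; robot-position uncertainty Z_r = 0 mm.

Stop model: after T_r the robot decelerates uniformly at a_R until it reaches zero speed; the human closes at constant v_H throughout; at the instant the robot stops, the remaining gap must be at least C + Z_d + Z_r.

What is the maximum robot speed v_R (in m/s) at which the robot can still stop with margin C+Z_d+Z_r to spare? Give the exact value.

v_R_max = 1 m/s = 1.0000 m/s

collect terms ⇒ (1/10)·v_R² + (21/50)·v_R + (-13/25) = 0
  disc = (21/50)² − 4·(1/10)·(-13/25) = 961/2500 ; √disc = 31/50
  v_R = (−(21/50) + 31/50) / (2·(1/10)) = 1 m/s
check:
braking lasts T_s = 1/5 = 0.2000 s
robot in T_r: 1.0000·0.1000 = 0.1000 m
robot under decel: 1.0000²/(2·5.0000) = 0.1000 m
human over T_r+T_s: 1.6000·(0.1000+0.2000) = 0.4800 m
margins: 0.2500+0.0800+0.0000 = 0.3300 m
sum ≈ 0.1000+0.1000+0.4800+0.3300 ≈ 1.0100 m = S ✓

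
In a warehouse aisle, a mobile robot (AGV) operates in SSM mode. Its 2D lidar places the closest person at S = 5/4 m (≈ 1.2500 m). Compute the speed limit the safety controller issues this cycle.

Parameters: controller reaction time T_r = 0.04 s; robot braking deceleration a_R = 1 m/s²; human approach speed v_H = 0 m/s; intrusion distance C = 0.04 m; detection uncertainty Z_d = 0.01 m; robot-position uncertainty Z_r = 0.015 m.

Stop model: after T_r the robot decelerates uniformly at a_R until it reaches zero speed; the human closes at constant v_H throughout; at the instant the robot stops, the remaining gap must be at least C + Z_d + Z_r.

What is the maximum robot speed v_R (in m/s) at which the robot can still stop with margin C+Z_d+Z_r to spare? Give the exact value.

at the boundary: (1/2)·v² + (1/25)·v + (-237/200) = 0
  disc = (1/25)² − 4·(1/2)·(-237/200) = 5929/2500 ; √disc = 77/50
  v_R = (−(1/25) + 77/50) / (2·(1/2)) = 3/2 m/s
check:
braking lasts T_s = (3/2)/1 = 1.5000 s
robot in T_r: 1.5000·0.0400 = 0.0600 m
braking distance = 1.5000²/(2·1.0000) = 1.1250 m
person approaches 0.0000·(0.0400+1.5000) = 0.0000 m
residual clearance needed = 0.0400+0.0100+0.0150 = 0.0650 m
sum ≈ 0.0600+1.1250+0.0000+0.0650 ≈ 1.2500 m = S ✓

v_R_max = 3/2 m/s = 1.5000 m/s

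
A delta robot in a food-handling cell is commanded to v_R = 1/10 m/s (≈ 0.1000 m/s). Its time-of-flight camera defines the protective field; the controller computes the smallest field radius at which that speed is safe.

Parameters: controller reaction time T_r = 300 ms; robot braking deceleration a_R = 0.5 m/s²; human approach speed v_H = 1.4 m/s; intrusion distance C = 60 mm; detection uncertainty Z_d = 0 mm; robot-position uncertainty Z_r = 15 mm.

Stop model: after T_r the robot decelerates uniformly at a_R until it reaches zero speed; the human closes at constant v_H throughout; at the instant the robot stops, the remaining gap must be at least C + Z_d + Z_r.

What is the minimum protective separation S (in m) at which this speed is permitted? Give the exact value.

S_min = 163/200 m = 0.8150 m

T_s = v_R/a_R = (1/10)/(1/2) = 0.2000 s
reaction-phase robot travel = 0.1000·0.3000 = 0.0300 m
braking distance = 0.1000²/(2·0.5000) = 0.0100 m
human closes 1.4000·0.5000 = 0.7000 m
residual clearance needed = 0.0600+0.0000+0.0150 = 0.0750 m
S_min ≈ 0.0300+0.0100+0.7000+0.0750  ⇒  S_min = 163/200 m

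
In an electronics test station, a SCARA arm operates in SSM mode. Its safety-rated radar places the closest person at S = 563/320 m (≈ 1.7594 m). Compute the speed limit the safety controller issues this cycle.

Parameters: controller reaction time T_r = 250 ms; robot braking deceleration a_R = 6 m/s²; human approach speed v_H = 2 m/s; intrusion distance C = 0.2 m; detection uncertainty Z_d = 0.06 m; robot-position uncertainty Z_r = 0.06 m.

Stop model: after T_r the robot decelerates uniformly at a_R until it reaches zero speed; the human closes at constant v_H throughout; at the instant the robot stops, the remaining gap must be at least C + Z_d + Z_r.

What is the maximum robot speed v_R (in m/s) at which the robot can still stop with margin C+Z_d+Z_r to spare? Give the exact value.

v_R_max = 27/20 m/s = 1.3500 m/s

at the boundary: (1/12)·v² + (7/12)·v + (-1503/1600) = 0
  disc = (7/12)² − 4·(1/12)·(-1503/1600) = 9409/14400 ; √disc = 97/120
  v_R = (−(7/12) + 97/120) / (2·(1/12)) = 27/20 m/s
check:
braking lasts T_s = (27/20)/6 = 0.2250 s
robot in T_r: 1.3500·0.2500 = 0.3375 m
robot under decel: 1.3500²/(2·6.0000) = 0.1519 m
human over T_r+T_s: 2.0000·(0.2500+0.2250) = 0.9500 m
margins: 0.2000+0.0600+0.0600 = 0.3200 m
sum ≈ 0.3375+0.1519+0.9500+0.3200 ≈ 1.7594 m = S ✓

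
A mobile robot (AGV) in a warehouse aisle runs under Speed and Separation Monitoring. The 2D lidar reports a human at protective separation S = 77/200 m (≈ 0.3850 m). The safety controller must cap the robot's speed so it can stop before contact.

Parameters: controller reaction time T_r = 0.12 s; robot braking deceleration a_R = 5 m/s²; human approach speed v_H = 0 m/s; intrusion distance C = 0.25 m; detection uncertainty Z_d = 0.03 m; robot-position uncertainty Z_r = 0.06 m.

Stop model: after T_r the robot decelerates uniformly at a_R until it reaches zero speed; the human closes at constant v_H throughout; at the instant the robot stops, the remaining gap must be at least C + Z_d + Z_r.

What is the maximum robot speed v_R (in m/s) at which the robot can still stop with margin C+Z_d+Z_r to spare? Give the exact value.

at the boundary: (1/10)·v² + (3/25)·v + (-9/200) = 0
  disc = (3/25)² − 4·(1/10)·(-9/200) = 81/2500 ; √disc = 9/50
  v_R = (−(3/25) + 9/50) / (2·(1/10)) = 3/10 m/s
check:
stop time T_s = (3/10)/5 = 0.0600 s
robot covers v_R·T_r = 0.3000·0.1200 = 0.0360 m before braking
robot under decel: 0.3000²/(2·5.0000) = 0.0090 m
human over T_r+T_s: 0.0000·(0.1200+0.0600) = 0.0000 m
C+Z_d+Z_r = 0.2500+0.0300+0.0600 = 0.3400 m
sum ≈ 0.0360+0.0090+0.0000+0.3400 ≈ 0.3850 m = S ✓

v_R_max = 3/10 m/s = 0.3000 m/s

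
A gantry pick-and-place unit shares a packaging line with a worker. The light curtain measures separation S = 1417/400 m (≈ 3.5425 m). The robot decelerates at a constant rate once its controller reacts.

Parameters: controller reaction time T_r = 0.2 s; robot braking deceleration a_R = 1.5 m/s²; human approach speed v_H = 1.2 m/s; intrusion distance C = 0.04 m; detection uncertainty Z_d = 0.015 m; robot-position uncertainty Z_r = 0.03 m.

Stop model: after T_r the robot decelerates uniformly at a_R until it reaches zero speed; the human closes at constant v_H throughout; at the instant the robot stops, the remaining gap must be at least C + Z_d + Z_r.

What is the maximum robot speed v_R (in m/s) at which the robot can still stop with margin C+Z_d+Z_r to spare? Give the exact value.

v_R_max = 39/20 m/s = 1.9500 m/s

at the boundary: (1/3)·v² + (1)·v + (-1287/400) = 0
  disc = (1)² − 4·(1/3)·(-1287/400) = 529/100 ; √disc = 23/10
  v_R = (−(1) + 23/10) / (2·(1/3)) = 39/20 m/s
check:
stop time T_s = (39/20)/(3/2) = 1.3000 s
reaction-phase robot travel = 1.9500·0.2000 = 0.3900 m
braking distance = 1.9500²/(2·1.5000) = 1.2675 m
person approaches 1.2000·(0.2000+1.3000) = 1.8000 m
margins: 0.0400+0.0150+0.0300 = 0.0850 m
sum ≈ 0.3900+1.2675+1.8000+0.0850 ≈ 3.5425 m = S ✓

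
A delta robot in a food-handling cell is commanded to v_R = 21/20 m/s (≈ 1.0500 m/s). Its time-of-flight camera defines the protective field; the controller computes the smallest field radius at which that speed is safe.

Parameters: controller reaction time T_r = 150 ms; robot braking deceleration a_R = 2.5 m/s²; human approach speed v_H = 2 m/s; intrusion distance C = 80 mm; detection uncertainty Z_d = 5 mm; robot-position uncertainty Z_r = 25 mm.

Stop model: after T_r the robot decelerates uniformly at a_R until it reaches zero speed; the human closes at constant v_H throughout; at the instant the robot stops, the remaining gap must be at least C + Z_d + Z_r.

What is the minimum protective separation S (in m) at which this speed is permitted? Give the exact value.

S_min = 407/250 m = 1.6280 m

stop time T_s = (21/20)/(5/2) = 0.4200 s
robot in T_r: 1.0500·0.1500 = 0.1575 m
robot covers 1.0500·0.4200 − ½·2.5000·0.4200² = 0.2205 m while stopping
human closes 2.0000·0.5700 = 1.1400 m
residual clearance needed = 0.0800+0.0050+0.0250 = 0.1100 m
S_min ≈ 0.1575+0.2205+1.1400+0.1100  ⇒  S_min = 407/250 m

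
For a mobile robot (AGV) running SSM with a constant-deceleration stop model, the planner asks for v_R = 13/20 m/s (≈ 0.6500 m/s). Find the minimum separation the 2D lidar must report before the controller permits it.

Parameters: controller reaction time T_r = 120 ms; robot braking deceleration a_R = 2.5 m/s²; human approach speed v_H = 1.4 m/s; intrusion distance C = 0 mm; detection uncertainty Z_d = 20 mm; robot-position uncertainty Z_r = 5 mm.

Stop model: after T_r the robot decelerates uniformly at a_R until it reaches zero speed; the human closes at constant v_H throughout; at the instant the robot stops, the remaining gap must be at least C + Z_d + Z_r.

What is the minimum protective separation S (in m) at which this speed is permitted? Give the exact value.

S_min = 1439/2000 m = 0.7195 m

T_s = v_R/a_R = (13/20)/(5/2) = 0.2600 s
reaction-phase robot travel = 0.6500·0.1200 = 0.0780 m
braking distance = 0.6500²/(2·2.5000) = 0.0845 m
human closes 1.4000·0.3800 = 0.5320 m
C+Z_d+Z_r = 0.0000+0.0200+0.0050 = 0.0250 m
S_min ≈ 0.0780+0.0845+0.5320+0.0250  ⇒  S_min = 1439/2000 m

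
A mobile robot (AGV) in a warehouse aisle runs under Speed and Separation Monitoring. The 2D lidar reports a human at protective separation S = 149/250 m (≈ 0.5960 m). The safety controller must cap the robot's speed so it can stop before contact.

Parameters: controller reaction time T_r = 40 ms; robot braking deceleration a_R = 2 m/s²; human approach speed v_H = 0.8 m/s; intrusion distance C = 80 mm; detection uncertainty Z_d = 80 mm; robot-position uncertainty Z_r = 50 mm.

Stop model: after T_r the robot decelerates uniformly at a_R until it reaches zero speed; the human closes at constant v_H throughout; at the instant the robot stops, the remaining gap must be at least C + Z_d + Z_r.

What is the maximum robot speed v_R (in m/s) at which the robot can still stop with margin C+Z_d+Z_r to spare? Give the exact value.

v_R_max = 3/5 m/s = 0.6000 m/s

collect terms ⇒ (1/4)·v_R² + (11/25)·v_R + (-177/500) = 0
  disc = (11/25)² − 4·(1/4)·(-177/500) = 1369/2500 ; √disc = 37/50
  v_R = (−(11/25) + 37/50) / (2·(1/4)) = 3/5 m/s
check:
braking lasts T_s = (3/5)/2 = 0.3000 s
robot in T_r: 0.6000·0.0400 = 0.0240 m
robot covers 0.6000·0.3000 − ½·2.0000·0.3000² = 0.0900 m while stopping
human over T_r+T_s: 0.8000·(0.0400+0.3000) = 0.2720 m
residual clearance needed = 0.0800+0.0800+0.0500 = 0.2100 m
sum ≈ 0.0240+0.0900+0.2720+0.2100 ≈ 0.5960 m = S ✓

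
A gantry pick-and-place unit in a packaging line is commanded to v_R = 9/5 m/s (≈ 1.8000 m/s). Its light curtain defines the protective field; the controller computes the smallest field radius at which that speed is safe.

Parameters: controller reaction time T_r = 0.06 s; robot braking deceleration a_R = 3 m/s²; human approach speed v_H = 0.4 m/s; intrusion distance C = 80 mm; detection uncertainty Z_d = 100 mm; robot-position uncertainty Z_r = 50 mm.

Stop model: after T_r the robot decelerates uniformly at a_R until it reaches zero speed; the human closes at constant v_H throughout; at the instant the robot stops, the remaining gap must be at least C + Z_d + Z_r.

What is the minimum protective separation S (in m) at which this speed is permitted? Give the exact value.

T_s = v_R/a_R = (9/5)/3 = 0.6000 s
robot covers v_R·T_r = 1.8000·0.0600 = 0.1080 m before braking
robot under decel: 1.8000²/(2·3.0000) = 0.5400 m
human over T_r+T_s: 0.4000·(0.0600+0.6000) = 0.2640 m
margins: 0.0800+0.1000+0.0500 = 0.2300 m
S_min ≈ 0.1080+0.5400+0.2640+0.2300  ⇒  S_min = 571/500 m

S_min = 571/500 m = 1.1420 m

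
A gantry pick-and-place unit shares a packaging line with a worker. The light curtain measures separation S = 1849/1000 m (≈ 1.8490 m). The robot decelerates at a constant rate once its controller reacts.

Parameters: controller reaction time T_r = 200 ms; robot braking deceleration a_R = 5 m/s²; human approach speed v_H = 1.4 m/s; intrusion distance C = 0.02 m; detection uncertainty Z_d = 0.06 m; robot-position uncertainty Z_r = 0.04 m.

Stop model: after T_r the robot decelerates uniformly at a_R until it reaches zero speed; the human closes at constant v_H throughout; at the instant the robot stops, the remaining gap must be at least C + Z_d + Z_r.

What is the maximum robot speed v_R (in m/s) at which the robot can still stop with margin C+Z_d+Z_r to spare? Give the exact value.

v_R_max = 21/10 m/s = 2.1000 m/s

quadratic (1/10)·v² + (12/25)·v + (-1449/1000) = 0
  disc = (12/25)² − 4·(1/10)·(-1449/1000) = 81/100 ; √disc = 9/10
  v_R = (−(12/25) + 9/10) / (2·(1/10)) = 21/10 m/s
check:
T_s = v_R/a_R = (21/10)/5 = 0.4200 s
robot in T_r: 2.1000·0.2000 = 0.4200 m
robot covers 2.1000·0.4200 − ½·5.0000·0.4200² = 0.4410 m while stopping
human over T_r+T_s: 1.4000·(0.2000+0.4200) = 0.8680 m
residual clearance needed = 0.0200+0.0600+0.0400 = 0.1200 m
sum ≈ 0.4200+0.4410+0.8680+0.1200 ≈ 1.8490 m = S ✓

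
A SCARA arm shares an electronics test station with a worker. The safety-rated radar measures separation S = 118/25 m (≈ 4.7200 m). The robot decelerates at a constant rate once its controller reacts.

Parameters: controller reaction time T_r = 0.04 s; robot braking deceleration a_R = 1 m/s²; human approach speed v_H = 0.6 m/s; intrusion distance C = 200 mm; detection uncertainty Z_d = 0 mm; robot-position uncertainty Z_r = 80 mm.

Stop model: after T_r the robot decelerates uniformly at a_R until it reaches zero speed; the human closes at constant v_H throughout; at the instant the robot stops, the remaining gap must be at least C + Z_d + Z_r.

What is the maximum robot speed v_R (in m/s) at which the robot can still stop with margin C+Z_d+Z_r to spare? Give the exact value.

quadratic (1/2)·v² + (16/25)·v + (-552/125) = 0
  disc = (16/25)² − 4·(1/2)·(-552/125) = 5776/625 ; √disc = 76/25
  v_R = (−(16/25) + 76/25) / (2·(1/2)) = 12/5 m/s
check:
T_s = v_R/a_R = (12/5)/1 = 2.4000 s
reaction-phase robot travel = 2.4000·0.0400 = 0.0960 m
robot under decel: 2.4000²/(2·1.0000) = 2.8800 m
person approaches 0.6000·(0.0400+2.4000) = 1.4640 m
C+Z_d+Z_r = 0.2000+0.0000+0.0800 = 0.2800 m
sum ≈ 0.0960+2.8800+1.4640+0.2800 ≈ 4.7200 m = S ✓

v_R_max = 12/5 m/s = 2.4000 m/s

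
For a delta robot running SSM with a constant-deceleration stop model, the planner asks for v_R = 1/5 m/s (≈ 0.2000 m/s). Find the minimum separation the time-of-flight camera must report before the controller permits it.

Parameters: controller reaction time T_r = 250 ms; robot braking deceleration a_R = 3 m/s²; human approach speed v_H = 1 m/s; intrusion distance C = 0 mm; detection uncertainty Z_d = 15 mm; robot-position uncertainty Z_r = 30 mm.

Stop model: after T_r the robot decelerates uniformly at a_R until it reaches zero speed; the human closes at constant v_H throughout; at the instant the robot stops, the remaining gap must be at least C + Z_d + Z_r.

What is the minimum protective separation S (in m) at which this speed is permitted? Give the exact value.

S_min = 251/600 m = 0.4183 m

T_s = v_R/a_R = (1/5)/3 = 0.0667 s
robot in T_r: 0.2000·0.2500 = 0.0500 m
braking distance = 0.2000²/(2·3.0000) = 0.0067 m
human over T_r+T_s: 1.0000·(0.2500+0.0667) = 0.3167 m
residual clearance needed = 0.0000+0.0150+0.0300 = 0.0450 m
S_min ≈ 0.0500+0.0067+0.3167+0.0450  ⇒  S_min = 251/600 m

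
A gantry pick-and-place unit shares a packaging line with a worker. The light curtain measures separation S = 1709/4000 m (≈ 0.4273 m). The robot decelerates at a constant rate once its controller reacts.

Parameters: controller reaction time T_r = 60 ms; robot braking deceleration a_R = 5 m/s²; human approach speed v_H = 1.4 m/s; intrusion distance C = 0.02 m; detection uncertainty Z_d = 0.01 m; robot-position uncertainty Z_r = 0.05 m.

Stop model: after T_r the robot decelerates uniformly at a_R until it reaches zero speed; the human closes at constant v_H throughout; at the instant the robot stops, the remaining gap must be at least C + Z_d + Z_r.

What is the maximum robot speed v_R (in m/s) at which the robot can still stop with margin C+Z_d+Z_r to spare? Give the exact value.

collect terms ⇒ (1/10)·v_R² + (17/50)·v_R + (-1053/4000) = 0
  disc = (17/50)² − 4·(1/10)·(-1053/4000) = 2209/10000 ; √disc = 47/100
  v_R = (−(17/50) + 47/100) / (2·(1/10)) = 13/20 m/s
check:
braking lasts T_s = (13/20)/5 = 0.1300 s
robot in T_r: 0.6500·0.0600 = 0.0390 m
braking distance = 0.6500²/(2·5.0000) = 0.0423 m
human closes 1.4000·0.1900 = 0.2660 m
C+Z_d+Z_r = 0.0200+0.0100+0.0500 = 0.0800 m
sum ≈ 0.0390+0.0423+0.2660+0.0800 ≈ 0.4273 m = S ✓

v_R_max = 13/20 m/s = 0.6500 m/s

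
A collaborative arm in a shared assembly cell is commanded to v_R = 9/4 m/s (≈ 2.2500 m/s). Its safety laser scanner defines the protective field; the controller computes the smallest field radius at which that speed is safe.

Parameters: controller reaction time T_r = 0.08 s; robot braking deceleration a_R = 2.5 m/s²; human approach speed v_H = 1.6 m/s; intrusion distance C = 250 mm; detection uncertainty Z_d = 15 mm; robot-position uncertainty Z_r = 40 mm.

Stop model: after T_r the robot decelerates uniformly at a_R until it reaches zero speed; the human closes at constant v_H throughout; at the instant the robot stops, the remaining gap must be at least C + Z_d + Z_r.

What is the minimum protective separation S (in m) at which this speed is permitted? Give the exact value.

stop time T_s = (9/4)/(5/2) = 0.9000 s
robot covers v_R·T_r = 2.2500·0.0800 = 0.1800 m before braking
robot under decel: 2.2500²/(2·2.5000) = 1.0125 m
human over T_r+T_s: 1.6000·(0.0800+0.9000) = 1.5680 m
margins: 0.2500+0.0150+0.0400 = 0.3050 m
S_min ≈ 0.1800+1.0125+1.5680+0.3050  ⇒  S_min = 6131/2000 m

S_min = 6131/2000 m = 3.0655 m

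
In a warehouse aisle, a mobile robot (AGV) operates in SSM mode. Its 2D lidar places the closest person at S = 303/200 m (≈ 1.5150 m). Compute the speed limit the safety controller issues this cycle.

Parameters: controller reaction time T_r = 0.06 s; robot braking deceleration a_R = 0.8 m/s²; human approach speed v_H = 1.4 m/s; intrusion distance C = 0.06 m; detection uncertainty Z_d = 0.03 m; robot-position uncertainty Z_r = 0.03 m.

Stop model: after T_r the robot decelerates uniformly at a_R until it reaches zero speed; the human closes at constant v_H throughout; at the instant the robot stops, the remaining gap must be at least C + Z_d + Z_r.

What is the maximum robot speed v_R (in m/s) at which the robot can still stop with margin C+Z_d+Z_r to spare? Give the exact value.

v_R_max = 3/5 m/s = 0.6000 m/s

at the boundary: (5/8)·v² + (181/100)·v + (-1311/1000) = 0
  disc = (181/100)² − 4·(5/8)·(-1311/1000) = 4096/625 ; √disc = 64/25
  v_R = (−(181/100) + 64/25) / (2·(5/8)) = 3/5 m/s
check:
braking lasts T_s = (3/5)/(4/5) = 0.7500 s
robot covers v_R·T_r = 0.6000·0.0600 = 0.0360 m before braking
robot covers 0.6000·0.7500 − ½·0.8000·0.7500² = 0.2250 m while stopping
human over T_r+T_s: 1.4000·(0.0600+0.7500) = 1.1340 m
C+Z_d+Z_r = 0.0600+0.0300+0.0300 = 0.1200 m
sum ≈ 0.0360+0.2250+1.1340+0.1200 ≈ 1.5150 m = S ✓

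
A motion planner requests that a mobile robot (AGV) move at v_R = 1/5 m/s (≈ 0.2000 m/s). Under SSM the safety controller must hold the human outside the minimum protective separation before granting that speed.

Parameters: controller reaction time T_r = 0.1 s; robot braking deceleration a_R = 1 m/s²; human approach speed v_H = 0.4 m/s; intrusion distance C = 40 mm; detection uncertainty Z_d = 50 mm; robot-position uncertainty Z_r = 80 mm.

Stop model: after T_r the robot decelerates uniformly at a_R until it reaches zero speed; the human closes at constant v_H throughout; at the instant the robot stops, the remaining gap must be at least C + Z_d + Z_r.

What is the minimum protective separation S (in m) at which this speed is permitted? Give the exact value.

S_min = 33/100 m = 0.3300 m

stop time T_s = (1/5)/1 = 0.2000 s
robot covers v_R·T_r = 0.2000·0.1000 = 0.0200 m before braking
robot covers 0.2000·0.2000 − ½·1.0000·0.2000² = 0.0200 m while stopping
person approaches 0.4000·(0.1000+0.2000) = 0.1200 m
margins: 0.0400+0.0500+0.0800 = 0.1700 m
S_min ≈ 0.0200+0.0200+0.1200+0.1700  ⇒  S_min = 33/100 m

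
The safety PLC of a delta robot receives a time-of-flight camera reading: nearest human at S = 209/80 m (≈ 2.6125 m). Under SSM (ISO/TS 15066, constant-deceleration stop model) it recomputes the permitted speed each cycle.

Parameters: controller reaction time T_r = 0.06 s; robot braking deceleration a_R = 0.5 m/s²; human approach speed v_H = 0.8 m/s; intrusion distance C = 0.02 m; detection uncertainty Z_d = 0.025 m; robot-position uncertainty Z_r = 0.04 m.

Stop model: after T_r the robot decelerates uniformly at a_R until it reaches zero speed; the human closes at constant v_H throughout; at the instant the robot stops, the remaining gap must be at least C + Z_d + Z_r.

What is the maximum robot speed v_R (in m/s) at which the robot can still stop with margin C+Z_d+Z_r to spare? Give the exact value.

v_R_max = 19/20 m/s = 0.9500 m/s

quadratic (1)·v² + (83/50)·v + (-4959/2000) = 0
  disc = (83/50)² − 4·(1)·(-4959/2000) = 7921/625 ; √disc = 89/25
  v_R = (−(83/50) + 89/25) / (2·(1)) = 19/20 m/s
check:
stop time T_s = (19/20)/(1/2) = 1.9000 s
robot covers v_R·T_r = 0.9500·0.0600 = 0.0570 m before braking
robot covers 0.9500·1.9000 − ½·0.5000·1.9000² = 0.9025 m while stopping
human over T_r+T_s: 0.8000·(0.0600+1.9000) = 1.5680 m
residual clearance needed = 0.0200+0.0250+0.0400 = 0.0850 m
sum ≈ 0.0570+0.9025+1.5680+0.0850 ≈ 2.6125 m = S ✓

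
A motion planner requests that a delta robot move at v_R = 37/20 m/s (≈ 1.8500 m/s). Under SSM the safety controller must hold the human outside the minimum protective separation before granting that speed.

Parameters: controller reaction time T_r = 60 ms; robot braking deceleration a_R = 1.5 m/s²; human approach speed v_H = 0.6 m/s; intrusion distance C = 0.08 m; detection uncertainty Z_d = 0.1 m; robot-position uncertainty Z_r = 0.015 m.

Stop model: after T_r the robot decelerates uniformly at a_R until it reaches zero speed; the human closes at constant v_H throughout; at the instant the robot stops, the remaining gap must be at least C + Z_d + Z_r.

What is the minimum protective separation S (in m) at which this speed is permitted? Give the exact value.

stop time T_s = (37/20)/(3/2) = 1.2333 s
robot in T_r: 1.8500·0.0600 = 0.1110 m
robot under decel: 1.8500²/(2·1.5000) = 1.1408 m
human over T_r+T_s: 0.6000·(0.0600+1.2333) = 0.7760 m
residual clearance needed = 0.0800+0.1000+0.0150 = 0.1950 m
S_min ≈ 0.1110+1.1408+0.7760+0.1950  ⇒  S_min = 13337/6000 m

S_min = 13337/6000 m = 2.2228 m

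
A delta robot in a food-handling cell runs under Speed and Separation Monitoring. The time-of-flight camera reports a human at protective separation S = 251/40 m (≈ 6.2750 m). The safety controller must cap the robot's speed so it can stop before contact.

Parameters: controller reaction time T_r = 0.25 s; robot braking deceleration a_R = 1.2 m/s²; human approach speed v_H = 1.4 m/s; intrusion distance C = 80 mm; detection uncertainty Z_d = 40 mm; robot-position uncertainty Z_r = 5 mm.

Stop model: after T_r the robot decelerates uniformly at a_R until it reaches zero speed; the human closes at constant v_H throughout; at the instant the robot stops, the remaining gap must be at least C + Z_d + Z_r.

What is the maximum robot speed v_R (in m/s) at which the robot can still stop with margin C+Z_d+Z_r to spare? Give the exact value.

quadratic (5/12)·v² + (17/12)·v + (-29/5) = 0
  disc = (17/12)² − 4·(5/12)·(-29/5) = 1681/144 ; √disc = 41/12
  v_R = (−(17/12) + 41/12) / (2·(5/12)) = 12/5 m/s
check:
braking lasts T_s = (12/5)/(6/5) = 2.0000 s
reaction-phase robot travel = 2.4000·0.2500 = 0.6000 m
robot covers 2.4000·2.0000 − ½·1.2000·2.0000² = 2.4000 m while stopping
human over T_r+T_s: 1.4000·(0.2500+2.0000) = 3.1500 m
residual clearance needed = 0.0800+0.0400+0.0050 = 0.1250 m
sum ≈ 0.6000+2.4000+3.1500+0.1250 ≈ 6.2750 m = S ✓

v_R_max = 12/5 m/s = 2.4000 m/s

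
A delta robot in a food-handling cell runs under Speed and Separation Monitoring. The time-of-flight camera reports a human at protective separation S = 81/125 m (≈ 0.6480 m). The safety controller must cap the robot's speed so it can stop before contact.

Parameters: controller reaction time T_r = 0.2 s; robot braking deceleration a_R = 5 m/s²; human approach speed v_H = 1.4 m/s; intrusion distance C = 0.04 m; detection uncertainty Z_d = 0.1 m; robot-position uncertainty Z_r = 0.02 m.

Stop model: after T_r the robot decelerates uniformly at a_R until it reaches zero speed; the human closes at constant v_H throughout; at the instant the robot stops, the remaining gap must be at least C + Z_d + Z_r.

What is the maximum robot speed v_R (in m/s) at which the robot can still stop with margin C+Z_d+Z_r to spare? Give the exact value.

v_R_max = 2/5 m/s = 0.4000 m/s

collect terms ⇒ (1/10)·v_R² + (12/25)·v_R + (-26/125) = 0
  disc = (12/25)² − 4·(1/10)·(-26/125) = 196/625 ; √disc = 14/25
  v_R = (−(12/25) + 14/25) / (2·(1/10)) = 2/5 m/s
check:
braking lasts T_s = (2/5)/5 = 0.0800 s
reaction-phase robot travel = 0.4000·0.2000 = 0.0800 m
braking distance = 0.4000²/(2·5.0000) = 0.0160 m
human over T_r+T_s: 1.4000·(0.2000+0.0800) = 0.3920 m
margins: 0.0400+0.1000+0.0200 = 0.1600 m
sum ≈ 0.0800+0.0160+0.3920+0.1600 ≈ 0.6480 m = S ✓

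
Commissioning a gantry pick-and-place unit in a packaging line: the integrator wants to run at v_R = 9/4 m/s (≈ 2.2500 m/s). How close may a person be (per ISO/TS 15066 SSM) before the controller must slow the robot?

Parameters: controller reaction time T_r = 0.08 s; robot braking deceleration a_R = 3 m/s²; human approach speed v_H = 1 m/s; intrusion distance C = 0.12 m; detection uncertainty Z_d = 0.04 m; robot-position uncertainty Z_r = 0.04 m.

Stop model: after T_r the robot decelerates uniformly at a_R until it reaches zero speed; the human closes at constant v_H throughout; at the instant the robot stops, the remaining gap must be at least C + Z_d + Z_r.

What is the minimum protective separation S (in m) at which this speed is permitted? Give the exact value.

S_min = 1643/800 m = 2.0537 m

T_s = v_R/a_R = (9/4)/3 = 0.7500 s
reaction-phase robot travel = 2.2500·0.0800 = 0.1800 m
braking distance = 2.2500²/(2·3.0000) = 0.8438 m
human closes 1.0000·0.8300 = 0.8300 m
margins: 0.1200+0.0400+0.0400 = 0.2000 m
S_min ≈ 0.1800+0.8438+0.8300+0.2000  ⇒  S_min = 1643/800 m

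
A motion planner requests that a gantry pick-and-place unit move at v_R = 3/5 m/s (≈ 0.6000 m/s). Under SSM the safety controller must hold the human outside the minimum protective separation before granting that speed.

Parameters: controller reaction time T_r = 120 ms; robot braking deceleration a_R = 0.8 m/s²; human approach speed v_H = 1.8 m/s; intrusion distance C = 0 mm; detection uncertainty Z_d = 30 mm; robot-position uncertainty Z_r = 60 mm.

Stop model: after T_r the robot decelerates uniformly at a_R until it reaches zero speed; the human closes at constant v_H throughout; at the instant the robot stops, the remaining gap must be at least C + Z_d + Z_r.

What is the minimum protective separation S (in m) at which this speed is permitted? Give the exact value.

S_min = 1953/1000 m = 1.9530 m

braking lasts T_s = (3/5)/(4/5) = 0.7500 s
robot in T_r: 0.6000·0.1200 = 0.0720 m
braking distance = 0.6000²/(2·0.8000) = 0.2250 m
person approaches 1.8000·(0.1200+0.7500) = 1.5660 m
residual clearance needed = 0.0000+0.0300+0.0600 = 0.0900 m
S_min ≈ 0.0720+0.2250+1.5660+0.0900  ⇒  S_min = 1953/1000 m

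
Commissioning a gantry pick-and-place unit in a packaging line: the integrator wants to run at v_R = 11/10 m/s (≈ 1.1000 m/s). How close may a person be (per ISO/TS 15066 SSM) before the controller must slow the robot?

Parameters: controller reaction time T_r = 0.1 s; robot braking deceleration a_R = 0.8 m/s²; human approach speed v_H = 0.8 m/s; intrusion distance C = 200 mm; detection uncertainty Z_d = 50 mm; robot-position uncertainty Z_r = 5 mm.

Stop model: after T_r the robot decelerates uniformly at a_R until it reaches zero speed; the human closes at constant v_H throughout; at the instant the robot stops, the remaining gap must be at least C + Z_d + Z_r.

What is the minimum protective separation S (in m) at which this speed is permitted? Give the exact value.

S_min = 1841/800 m = 2.3013 m

braking lasts T_s = (11/10)/(4/5) = 1.3750 s
robot covers v_R·T_r = 1.1000·0.1000 = 0.1100 m before braking
robot under decel: 1.1000²/(2·0.8000) = 0.7562 m
person approaches 0.8000·(0.1000+1.3750) = 1.1800 m
residual clearance needed = 0.2000+0.0500+0.0050 = 0.2550 m
S_min ≈ 0.1100+0.7562+1.1800+0.2550  ⇒  S_min = 1841/800 m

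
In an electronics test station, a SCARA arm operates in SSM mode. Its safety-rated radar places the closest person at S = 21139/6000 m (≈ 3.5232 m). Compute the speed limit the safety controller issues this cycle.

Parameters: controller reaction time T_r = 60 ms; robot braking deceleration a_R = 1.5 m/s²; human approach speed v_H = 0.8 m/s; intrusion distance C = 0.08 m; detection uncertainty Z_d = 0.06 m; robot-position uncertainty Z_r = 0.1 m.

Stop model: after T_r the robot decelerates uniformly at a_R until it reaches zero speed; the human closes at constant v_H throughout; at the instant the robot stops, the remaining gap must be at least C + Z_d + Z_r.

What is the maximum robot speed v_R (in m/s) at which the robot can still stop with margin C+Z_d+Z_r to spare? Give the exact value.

collect terms ⇒ (1/3)·v_R² + (89/150)·v_R + (-19411/6000) = 0
  disc = (89/150)² − 4·(1/3)·(-19411/6000) = 2916/625 ; √disc = 54/25
  v_R = (−(89/150) + 54/25) / (2·(1/3)) = 47/20 m/s
check:
T_s = v_R/a_R = (47/20)/(3/2) = 1.5667 s
robot in T_r: 2.3500·0.0600 = 0.1410 m
robot covers 2.3500·1.5667 − ½·1.5000·1.5667² = 1.8408 m while stopping
human closes 0.8000·1.6267 = 1.3013 m
margins: 0.0800+0.0600+0.1000 = 0.2400 m
sum ≈ 0.1410+1.8408+1.3013+0.2400 ≈ 3.5232 m = S ✓

v_R_max = 47/20 m/s = 2.3500 m/s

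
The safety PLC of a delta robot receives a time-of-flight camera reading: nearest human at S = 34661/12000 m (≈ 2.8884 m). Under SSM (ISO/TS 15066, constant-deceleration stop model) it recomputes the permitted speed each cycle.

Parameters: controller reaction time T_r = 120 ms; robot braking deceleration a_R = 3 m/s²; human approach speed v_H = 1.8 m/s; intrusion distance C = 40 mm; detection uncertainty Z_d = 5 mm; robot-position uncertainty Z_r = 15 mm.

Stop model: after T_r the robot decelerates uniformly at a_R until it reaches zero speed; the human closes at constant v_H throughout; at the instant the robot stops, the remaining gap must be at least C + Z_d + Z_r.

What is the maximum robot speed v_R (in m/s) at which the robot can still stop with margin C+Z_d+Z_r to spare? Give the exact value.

collect terms ⇒ (1/6)·v_R² + (18/25)·v_R + (-31349/12000) = 0
  disc = (18/25)² − 4·(1/6)·(-31349/12000) = 203401/90000 ; √disc = 451/300
  v_R = (−(18/25) + 451/300) / (2·(1/6)) = 47/20 m/s
check:
stop time T_s = (47/20)/3 = 0.7833 s
robot in T_r: 2.3500·0.1200 = 0.2820 m
braking distance = 2.3500²/(2·3.0000) = 0.9204 m
human closes 1.8000·0.9033 = 1.6260 m
C+Z_d+Z_r = 0.0400+0.0050+0.0150 = 0.0600 m
sum ≈ 0.2820+0.9204+1.6260+0.0600 ≈ 2.8884 m = S ✓

v_R_max = 47/20 m/s = 2.3500 m/s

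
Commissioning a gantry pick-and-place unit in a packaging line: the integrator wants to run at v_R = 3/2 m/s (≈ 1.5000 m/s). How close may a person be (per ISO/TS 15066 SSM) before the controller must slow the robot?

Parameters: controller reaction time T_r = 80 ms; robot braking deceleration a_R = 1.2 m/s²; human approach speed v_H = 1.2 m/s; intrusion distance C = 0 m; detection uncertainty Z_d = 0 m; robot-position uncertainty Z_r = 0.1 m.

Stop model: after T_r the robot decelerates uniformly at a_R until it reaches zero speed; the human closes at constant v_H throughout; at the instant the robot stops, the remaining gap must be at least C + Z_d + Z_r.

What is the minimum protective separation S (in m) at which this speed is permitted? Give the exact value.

S_min = 5507/2000 m = 2.7535 m

braking lasts T_s = (3/2)/(6/5) = 1.2500 s
robot covers v_R·T_r = 1.5000·0.0800 = 0.1200 m before braking
robot covers 1.5000·1.2500 − ½·1.2000·1.2500² = 0.9375 m while stopping
human over T_r+T_s: 1.2000·(0.0800+1.2500) = 1.5960 m
margins: 0.0000+0.0000+0.1000 = 0.1000 m
S_min ≈ 0.1200+0.9375+1.5960+0.1000  ⇒  S_min = 5507/2000 m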